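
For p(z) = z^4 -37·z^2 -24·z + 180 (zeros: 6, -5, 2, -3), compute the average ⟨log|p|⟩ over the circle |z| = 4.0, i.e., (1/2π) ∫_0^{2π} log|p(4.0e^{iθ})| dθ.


Zeros: -5, -3, 2, 6; r = 4.0.
Inside |z| < r: -3, 2. Outside (|z| ≥ r): -5, 6.
p(0) = 180, so log|p(0)| = log(180) = 5.1930.
Apply Jensen: I(r) = log|p(0)| + Σ_k log(r/|z_k|), summed over zeros inside |z| < r.
  log(r/|z_k|) for z_k = 2: log(4.0/2) = 0.6931
  log(r/|z_k|) for z_k = -3: log(4.0/3) = 0.2877
  Outside zeros (-5, 6) contribute nothing to the Jensen sum.
Sum over inside zeros: 0.9808.
I(r) = log|p(0)| + (inside sum) = 5.1930 + 0.9808 = 6.1738.
Note: since some zeros are outside |z| ≤ r, the simplified n·log(r) form does NOT apply — only the inside zeros contribute.

I(r) ≈ 6.1738.


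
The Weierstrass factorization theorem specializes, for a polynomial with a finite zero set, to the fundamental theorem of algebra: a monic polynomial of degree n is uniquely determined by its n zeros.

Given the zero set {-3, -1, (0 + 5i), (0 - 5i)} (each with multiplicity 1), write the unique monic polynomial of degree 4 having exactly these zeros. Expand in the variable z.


The polynomial is p(z) = ∏_{α ∈ S} (z − α), where S = {-3, -1, (0 + 5i), (0 - 5i)}.
Expanding the product yields: p(z) = z^4 + 4·z^3 + 28·z^2 + 100·z + 75.
Note conjugate pairs combine to real quadratics: (z − (0+5i))(z − (0−5i)) = z² + 25.
The resulting polynomial has degree 4 and real coefficients as required.

p(z) = z^4 + 4·z^3 + 28·z^2 + 100·z + 75.


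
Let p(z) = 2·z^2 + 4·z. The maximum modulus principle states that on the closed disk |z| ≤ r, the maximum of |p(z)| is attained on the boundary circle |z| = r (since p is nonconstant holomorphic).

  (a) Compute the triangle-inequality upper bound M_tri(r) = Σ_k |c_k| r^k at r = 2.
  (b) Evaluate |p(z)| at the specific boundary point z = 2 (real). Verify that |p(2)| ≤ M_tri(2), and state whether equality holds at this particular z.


Coefficients: c_0 = 0, c_1 = 4, c_2 = 2. Radius r = 2.
Part (a). Triangle bound: M_tri(r) = Σ_k |c_k| r^k
  = |0|·2^0 + |4|·2^1 + |2|·2^2
  = 0 + 8 + 8 = 16.
This bounds M(r) := max_{|z|=r} |p(z)| from above; equality holds iff all terms c_k z^k can be made to align in phase at a single z on |z|=r.
Part (b). At z = 2 (real, on the circle |z| = r):
  p(2) = (0)·2^0 + (4)·2^1 + (2)·2^2 = 16.
  |p(2)| = 16.
Since all nonzero coefficients share the same sign, |p(2)| = 16 = M_tri(2); the triangle bound is attained at z = 2, so in fact M(r) = 16.

M_tri(2) = 16; |p(2)| = 16; equality at z=2: yes.


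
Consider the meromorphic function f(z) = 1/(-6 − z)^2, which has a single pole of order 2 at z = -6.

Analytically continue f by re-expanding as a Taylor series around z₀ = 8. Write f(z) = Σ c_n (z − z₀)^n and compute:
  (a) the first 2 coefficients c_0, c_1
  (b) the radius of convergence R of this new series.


Let w = z − z₀, so z = z₀ + w.
Then -6 − z = -6 − (z₀ + w) = (-6 − z₀) − w = -14 − w.
f(z) = 1/(-14 − w)^2 = (1/(-14)^2) · (1 − w/(-14))^{−2}.
By the binomial series (1−u)^{−2} = Σ_{n≥0} C(n+1, 1) u^n for |u|<1, with u = w/(-14):
  c_n = C(n+1, 1) / (-14)^(n+2).
  c_0 = 1/(-14)^2 = 1/196.
  c_1 = 2/(-14)^3 = -1/1372.
The series is valid for |w/d| < 1, i.e. |z − z₀| < |d|.
Radius of convergence: R = |-6 − z₀| = |-14| = 14 (distance from z₀ to the singularity z = -6).

c_0 = 1/196, c_1 = -1/1372; R = 14.


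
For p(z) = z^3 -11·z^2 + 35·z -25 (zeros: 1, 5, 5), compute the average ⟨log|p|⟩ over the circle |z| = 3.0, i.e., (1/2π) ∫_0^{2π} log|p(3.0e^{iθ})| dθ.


Zeros: 1, 5, 5; r = 3.0.
Inside |z| < r: 1. Outside (|z| ≥ r): 5, 5.
p(0) = -25, so log|p(0)| = log(25) = 3.2189.
Apply Jensen: I(r) = log|p(0)| + Σ_k log(r/|z_k|), summed over zeros inside |z| < r.
  log(r/|z_k|) for z_k = 1: log(3.0/1) = 1.0986
  Outside zeros (5, 5) contribute nothing to the Jensen sum.
Sum over inside zeros: 1.0986.
I(r) = log|p(0)| + (inside sum) = 3.2189 + 1.0986 = 4.3175.
Note: since some zeros are outside |z| ≤ r, the simplified n·log(r) form does NOT apply — only the inside zeros contribute.

I(r) ≈ 4.3175.


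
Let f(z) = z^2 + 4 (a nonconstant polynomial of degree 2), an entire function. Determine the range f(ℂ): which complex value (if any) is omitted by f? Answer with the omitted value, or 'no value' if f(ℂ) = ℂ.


Little Picard bounds the complement of f(ℂ) to at most one point.
For every w ∈ ℂ, the equation p(z) − w = 0 is a nonconstant polynomial in z and hence has at least one root by the fundamental theorem of algebra. So p is surjective onto ℂ, omitting no value.

Omitted value: no value.


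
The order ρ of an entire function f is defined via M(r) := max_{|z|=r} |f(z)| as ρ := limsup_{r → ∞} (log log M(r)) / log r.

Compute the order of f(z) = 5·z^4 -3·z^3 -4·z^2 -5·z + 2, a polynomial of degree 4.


|f(z)| ≤ Σ|c_k|·r^k = O(r^4) as r → ∞. Polynomial growth is O(e^{r^ε}) for every ε > 0 (since r^4/e^{r^ε} → 0), so ρ ≤ ε for all ε > 0, i.e. ρ = 0. Every nonconstant polynomial has order 0.
Therefore ρ = 0.

Order ρ = 0.


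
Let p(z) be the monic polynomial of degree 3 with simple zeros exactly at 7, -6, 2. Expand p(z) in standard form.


The polynomial is p(z) = ∏_{α ∈ S} (z − α), where S = {7, -6, 2}.
Expanding the product yields: p(z) = z^3 -3·z^2 -40·z + 84.
The resulting polynomial has degree 3 and real coefficients as required.

p(z) = z^3 -3·z^2 -40·z + 84.


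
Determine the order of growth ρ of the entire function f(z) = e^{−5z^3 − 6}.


|e^{−5z^3 − 6}| = e^{Re(-5·z^3) + -6} ≤ e^{5|z|^3 + -6} = e^{5r^3 + -6} on |z| = r, so ρ ≤ 3. Choosing z on |z|=r so that -5·z^3 is real positive (always possible by picking arg z appropriately) gives |f(z)| = e^{5r^3 + -6}, matching the bound. The additive constant -6 does not affect log log M(r) ~ 3·log r. Hence ρ = 3.
Therefore ρ = 3.

Order ρ = 3.


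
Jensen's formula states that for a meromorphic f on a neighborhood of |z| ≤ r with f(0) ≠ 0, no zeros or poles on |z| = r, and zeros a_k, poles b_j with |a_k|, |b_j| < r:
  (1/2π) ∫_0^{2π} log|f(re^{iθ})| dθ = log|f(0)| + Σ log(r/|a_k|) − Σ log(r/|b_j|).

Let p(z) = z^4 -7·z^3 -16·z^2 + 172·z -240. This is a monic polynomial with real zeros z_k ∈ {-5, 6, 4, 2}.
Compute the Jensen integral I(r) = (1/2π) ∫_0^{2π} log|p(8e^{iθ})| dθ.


Zeros: -5, 2, 4, 6; r = 8.
Inside |z| < r: -5, 2, 4, 6. Outside (|z| ≥ r): ∅.
p(0) = -240, so log|p(0)| = log(240) = 5.4806.
Apply Jensen: I(r) = log|p(0)| + Σ_k log(r/|z_k|), summed over zeros inside |z| < r.
  log(r/|z_k|) for z_k = -5: log(8/5) = 0.4700
  log(r/|z_k|) for z_k = 6: log(8/6) = 0.2877
  log(r/|z_k|) for z_k = 4: log(8/4) = 0.6931
  log(r/|z_k|) for z_k = 2: log(8/2) = 1.3863
Sum over inside zeros: 2.8371.
I(r) = log|p(0)| + (inside sum) = 5.4806 + 2.8371 = 8.3178.
Closed form (all zeros inside, monic): I(r) = n·log(r) = 4·log(8) = 8.3178. ✓

I(r) ≈ 8.3178.


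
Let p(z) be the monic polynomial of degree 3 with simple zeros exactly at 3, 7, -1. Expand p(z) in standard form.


The polynomial is p(z) = ∏_{α ∈ S} (z − α), where S = {3, 7, -1}.
Expanding the product yields: p(z) = z^3 -9·z^2 + 11·z + 21.
The resulting polynomial has degree 3 and real coefficients as required.

p(z) = z^3 -9·z^2 + 11·z + 21.


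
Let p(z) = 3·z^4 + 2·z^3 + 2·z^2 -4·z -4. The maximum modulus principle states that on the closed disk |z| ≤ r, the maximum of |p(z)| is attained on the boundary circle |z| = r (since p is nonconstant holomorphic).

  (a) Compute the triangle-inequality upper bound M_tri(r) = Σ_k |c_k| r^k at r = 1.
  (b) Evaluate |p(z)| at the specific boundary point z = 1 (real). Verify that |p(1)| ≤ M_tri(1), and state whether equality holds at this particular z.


Coefficients: c_0 = -4, c_1 = -4, c_2 = 2, c_3 = 2, c_4 = 3. Radius r = 1.
Part (a). Triangle bound: M_tri(r) = Σ_k |c_k| r^k
  = |-4|·1^0 + |-4|·1^1 + |2|·1^2 + |2|·1^3 + |3|·1^4
  = 4 + 4 + 2 + 2 + 3 = 15.
This bounds M(r) := max_{|z|=r} |p(z)| from above; equality holds iff all terms c_k z^k can be made to align in phase at a single z on |z|=r.
Part (b). At z = 1 (real, on the circle |z| = r):
  p(1) = (-4)·1^0 + (-4)·1^1 + (2)·1^2 + (2)·1^3 + (3)·1^4 = -1.
  |p(1)| = 1.
Check: |p(1)| = 1 ≤ 15 = M_tri(1). ✓ Equality does not hold at z = 1 (the coefficients have mixed signs, so the terms do not all align in phase there).

M_tri(1) = 15; |p(1)| = 1; equality at z=1: no.


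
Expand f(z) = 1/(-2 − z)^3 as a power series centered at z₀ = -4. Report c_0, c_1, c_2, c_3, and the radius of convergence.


Let w = z − z₀, so z = z₀ + w.
Then -2 − z = -2 − (z₀ + w) = (-2 − z₀) − w = 2 − w.
f(z) = 1/(2 − w)^3 = (1/(2)^3) · (1 − w/(2))^{−3}.
By the binomial series (1−u)^{−3} = Σ_{n≥0} C(n+2, 2) u^n for |u|<1, with u = w/(2):
  c_n = C(n+2, 2) / (2)^(n+3).
  c_0 = 1/(2)^3 = 1/8.
  c_1 = 3/(2)^4 = 3/16.
  c_2 = 6/(2)^5 = 3/16.
  c_3 = 10/(2)^6 = 5/32.
The series is valid for |w/d| < 1, i.e. |z − z₀| < |d|.
Radius of convergence: R = |-2 − z₀| = |2| = 2 (distance from z₀ to the singularity z = -2).

c_0 = 1/8, c_1 = 3/16, c_2 = 3/16, c_3 = 5/32; R = 2.


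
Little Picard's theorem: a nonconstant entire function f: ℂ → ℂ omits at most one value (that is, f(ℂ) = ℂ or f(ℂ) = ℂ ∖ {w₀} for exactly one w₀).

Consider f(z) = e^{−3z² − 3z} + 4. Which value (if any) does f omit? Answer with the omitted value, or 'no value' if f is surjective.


Little Picard bounds the complement of f(ℂ) to at most one point.
The exponent g(z) = −3z² − 3z is a nonconstant polynomial, hence surjective onto ℂ. So e^{g(z)} takes every value in {e^w : w ∈ ℂ} = ℂ ∖ {0}. Adding 4 shifts the range to ℂ ∖ {4}. f omits exactly 4.

Omitted value: 4.


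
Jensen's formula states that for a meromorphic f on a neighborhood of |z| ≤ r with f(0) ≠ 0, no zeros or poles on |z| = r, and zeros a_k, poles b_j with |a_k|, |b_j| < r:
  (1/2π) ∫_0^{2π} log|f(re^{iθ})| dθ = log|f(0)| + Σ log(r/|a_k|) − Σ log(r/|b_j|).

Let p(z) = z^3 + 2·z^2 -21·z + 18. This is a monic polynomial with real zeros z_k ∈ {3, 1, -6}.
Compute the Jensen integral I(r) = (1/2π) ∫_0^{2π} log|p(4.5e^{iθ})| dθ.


Zeros: -6, 1, 3; r = 4.5.
Inside |z| < r: 1, 3. Outside (|z| ≥ r): -6.
p(0) = 18, so log|p(0)| = log(18) = 2.8904.
Apply Jensen: I(r) = log|p(0)| + Σ_k log(r/|z_k|), summed over zeros inside |z| < r.
  log(r/|z_k|) for z_k = 3: log(4.5/3) = 0.4055
  log(r/|z_k|) for z_k = 1: log(4.5/1) = 1.5041
  Outside zeros (-6) contribute nothing to the Jensen sum.
Sum over inside zeros: 1.9095.
I(r) = log|p(0)| + (inside sum) = 2.8904 + 1.9095 = 4.7999.
Note: since some zeros are outside |z| ≤ r, the simplified n·log(r) form does NOT apply — only the inside zeros contribute.

I(r) ≈ 4.7999.


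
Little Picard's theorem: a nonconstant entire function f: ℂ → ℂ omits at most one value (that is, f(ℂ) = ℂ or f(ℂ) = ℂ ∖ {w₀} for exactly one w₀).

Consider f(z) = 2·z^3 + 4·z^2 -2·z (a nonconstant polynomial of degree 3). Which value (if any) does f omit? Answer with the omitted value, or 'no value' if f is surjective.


Little Picard bounds the complement of f(ℂ) to at most one point.
For every w ∈ ℂ, the equation p(z) − w = 0 is a nonconstant polynomial in z and hence has at least one root by the fundamental theorem of algebra. So p is surjective onto ℂ, omitting no value.

Omitted value: no value.


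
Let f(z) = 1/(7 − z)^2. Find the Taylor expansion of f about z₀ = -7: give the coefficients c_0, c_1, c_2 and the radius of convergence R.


Let w = z − z₀, so z = z₀ + w.
Then 7 − z = 7 − (z₀ + w) = (7 − z₀) − w = 14 − w.
f(z) = 1/(14 − w)^2 = (1/(14)^2) · (1 − w/(14))^{−2}.
By the binomial series (1−u)^{−2} = Σ_{n≥0} C(n+1, 1) u^n for |u|<1, with u = w/(14):
  c_n = C(n+1, 1) / (14)^(n+2).
  c_0 = 1/(14)^2 = 1/196.
  c_1 = 2/(14)^3 = 1/1372.
  c_2 = 3/(14)^4 = 3/38416.
The series is valid for |w/d| < 1, i.e. |z − z₀| < |d|.
Radius of convergence: R = |7 − z₀| = |14| = 14 (distance from z₀ to the singularity z = 7).

c_0 = 1/196, c_1 = 1/1372, c_2 = 3/38416; R = 14.


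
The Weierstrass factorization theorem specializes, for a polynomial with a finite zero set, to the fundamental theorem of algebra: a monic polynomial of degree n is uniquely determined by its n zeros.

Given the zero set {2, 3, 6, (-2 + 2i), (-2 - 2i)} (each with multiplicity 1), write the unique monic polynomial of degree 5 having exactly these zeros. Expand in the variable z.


The polynomial is p(z) = ∏_{α ∈ S} (z − α), where S = {2, 3, 6, (-2 + 2i), (-2 - 2i)}.
Expanding the product yields: p(z) = z^5 -7·z^4 + 20·z^2 + 144·z -288.
Note conjugate pairs combine to real quadratics: (z − (-2+2i))(z − (-2−2i)) = z² + 4z + 8.
The resulting polynomial has degree 5 and real coefficients as required.

p(z) = z^5 -7·z^4 + 20·z^2 + 144·z -288.


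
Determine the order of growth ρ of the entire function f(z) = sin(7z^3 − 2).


Write sin(w) = (e^{iw} ± e^{−iw})/(2 or 2i), so |sin(w)| ≤ e^{|w|}. With w = 7z^3 − 2, |w| ≤ 7r^3 + 2 on |z|=r, giving M(r) ≤ e^{7r^3 + 2} and ρ ≤ 3. For the lower bound, choose z on |z|=r with 7z^3 purely imaginary of modulus 7r^3; then |sin(7z^3 − 2)| grows like e^{7r^3}/2, so ρ ≥ 3. Hence ρ = 3.
Therefore ρ = 3.

Order ρ = 3.


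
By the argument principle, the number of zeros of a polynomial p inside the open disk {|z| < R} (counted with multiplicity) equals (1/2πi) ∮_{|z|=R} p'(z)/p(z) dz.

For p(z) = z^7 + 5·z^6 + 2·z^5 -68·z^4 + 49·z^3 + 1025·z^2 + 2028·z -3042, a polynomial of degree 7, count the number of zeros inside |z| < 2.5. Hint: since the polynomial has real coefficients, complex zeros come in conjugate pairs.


The zeros of p are: (-3 + 2i), (-3 - 2i), 1, (-3 + 3i), (-3 - 3i), (3 + 2i), (3 - 2i).
Their magnitudes are: 3.606, 3.606, 1, 4.243, 4.243, 3.606, 3.606.
Zeros with |z| < R = 2.5: 1.
Count = 1.
By the argument principle, (1/2πi) ∮_{|z|=R} p'(z)/p(z) dz equals exactly this count.

Number of zeros inside |z| < 2.5: 1.


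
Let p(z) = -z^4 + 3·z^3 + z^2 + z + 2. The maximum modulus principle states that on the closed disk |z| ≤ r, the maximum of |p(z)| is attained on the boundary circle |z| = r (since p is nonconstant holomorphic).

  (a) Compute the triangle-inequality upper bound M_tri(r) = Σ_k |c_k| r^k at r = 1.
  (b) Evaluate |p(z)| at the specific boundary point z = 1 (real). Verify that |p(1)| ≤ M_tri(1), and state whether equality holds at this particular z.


Coefficients: c_0 = 2, c_1 = 1, c_2 = 1, c_3 = 3, c_4 = -1. Radius r = 1.
Part (a). Triangle bound: M_tri(r) = Σ_k |c_k| r^k
  = |2|·1^0 + |1|·1^1 + |1|·1^2 + |3|·1^3 + |-1|·1^4
  = 2 + 1 + 1 + 3 + 1 = 8.
This bounds M(r) := max_{|z|=r} |p(z)| from above; equality holds iff all terms c_k z^k can be made to align in phase at a single z on |z|=r.
Part (b). At z = 1 (real, on the circle |z| = r):
  p(1) = (2)·1^0 + (1)·1^1 + (1)·1^2 + (3)·1^3 + (-1)·1^4 = 6.
  |p(1)| = 6.
Check: |p(1)| = 6 ≤ 8 = M_tri(1). ✓ Equality does not hold at z = 1 (the coefficients have mixed signs, so the terms do not all align in phase there).

M_tri(1) = 8; |p(1)| = 6; equality at z=1: no.


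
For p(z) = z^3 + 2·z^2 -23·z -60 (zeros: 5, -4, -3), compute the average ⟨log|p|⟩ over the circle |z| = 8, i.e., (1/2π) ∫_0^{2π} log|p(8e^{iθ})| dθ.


Zeros: -4, -3, 5; r = 8.
Inside |z| < r: -4, -3, 5. Outside (|z| ≥ r): ∅.
p(0) = -60, so log|p(0)| = log(60) = 4.0943.
Apply Jensen: I(r) = log|p(0)| + Σ_k log(r/|z_k|), summed over zeros inside |z| < r.
  log(r/|z_k|) for z_k = 5: log(8/5) = 0.4700
  log(r/|z_k|) for z_k = -4: log(8/4) = 0.6931
  log(r/|z_k|) for z_k = -3: log(8/3) = 0.9808
Sum over inside zeros: 2.1440.
I(r) = log|p(0)| + (inside sum) = 4.0943 + 2.1440 = 6.2383.
Closed form (all zeros inside, monic): I(r) = n·log(r) = 3·log(8) = 6.2383. ✓

I(r) ≈ 6.2383.


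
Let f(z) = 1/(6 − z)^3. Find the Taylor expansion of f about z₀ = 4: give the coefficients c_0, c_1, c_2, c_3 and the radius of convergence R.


Let w = z − z₀, so z = z₀ + w.
Then 6 − z = 6 − (z₀ + w) = (6 − z₀) − w = 2 − w.
f(z) = 1/(2 − w)^3 = (1/(2)^3) · (1 − w/(2))^{−3}.
By the binomial series (1−u)^{−3} = Σ_{n≥0} C(n+2, 2) u^n for |u|<1, with u = w/(2):
  c_n = C(n+2, 2) / (2)^(n+3).
  c_0 = 1/(2)^3 = 1/8.
  c_1 = 3/(2)^4 = 3/16.
  c_2 = 6/(2)^5 = 3/16.
  c_3 = 10/(2)^6 = 5/32.
The series is valid for |w/d| < 1, i.e. |z − z₀| < |d|.
Radius of convergence: R = |6 − z₀| = |2| = 2 (distance from z₀ to the singularity z = 6).

c_0 = 1/8, c_1 = 3/16, c_2 = 3/16, c_3 = 5/32; R = 2.


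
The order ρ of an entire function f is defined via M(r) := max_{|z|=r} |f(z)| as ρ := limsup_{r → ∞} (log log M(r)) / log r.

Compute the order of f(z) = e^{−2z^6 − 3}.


|e^{−2z^6 − 3}| = e^{Re(-2·z^6) + -3} ≤ e^{2|z|^6 + -3} = e^{2r^6 + -3} on |z| = r, so ρ ≤ 6. Choosing z on |z|=r so that -2·z^6 is real positive (always possible by picking arg z appropriately) gives |f(z)| = e^{2r^6 + -3}, matching the bound. The additive constant -3 does not affect log log M(r) ~ 6·log r. Hence ρ = 6.
Therefore ρ = 6.

Order ρ = 6.


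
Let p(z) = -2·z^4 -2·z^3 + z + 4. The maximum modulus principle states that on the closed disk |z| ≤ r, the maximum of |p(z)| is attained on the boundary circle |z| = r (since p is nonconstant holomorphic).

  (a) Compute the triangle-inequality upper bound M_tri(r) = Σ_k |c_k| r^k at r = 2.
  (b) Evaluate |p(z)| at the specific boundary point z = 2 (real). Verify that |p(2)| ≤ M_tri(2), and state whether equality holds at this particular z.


Coefficients: c_0 = 4, c_1 = 1, c_2 = 0, c_3 = -2, c_4 = -2. Radius r = 2.
Part (a). Triangle bound: M_tri(r) = Σ_k |c_k| r^k
  = |4|·2^0 + |1|·2^1 + |0|·2^2 + |-2|·2^3 + |-2|·2^4
  = 4 + 2 + 0 + 16 + 32 = 54.
This bounds M(r) := max_{|z|=r} |p(z)| from above; equality holds iff all terms c_k z^k can be made to align in phase at a single z on |z|=r.
Part (b). At z = 2 (real, on the circle |z| = r):
  p(2) = (4)·2^0 + (1)·2^1 + (0)·2^2 + (-2)·2^3 + (-2)·2^4 = -42.
  |p(2)| = 42.
Check: |p(2)| = 42 ≤ 54 = M_tri(2). ✓ Equality does not hold at z = 2 (the coefficients have mixed signs, so the terms do not all align in phase there).

M_tri(2) = 54; |p(2)| = 42; equality at z=2: no.


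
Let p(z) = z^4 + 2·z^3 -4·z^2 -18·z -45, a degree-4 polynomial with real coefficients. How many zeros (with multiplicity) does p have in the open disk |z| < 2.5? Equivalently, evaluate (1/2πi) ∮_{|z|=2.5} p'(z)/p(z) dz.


The zeros of p are: (-1 + 2i), (-1 - 2i), 3, -3.
Their magnitudes are: 2.236, 2.236, 3, 3.
Zeros with |z| < R = 2.5: (-1 + 2i), (-1 - 2i).
Count = 2.
By the argument principle, (1/2πi) ∮_{|z|=R} p'(z)/p(z) dz equals exactly this count.

Number of zeros inside |z| < 2.5: 2.


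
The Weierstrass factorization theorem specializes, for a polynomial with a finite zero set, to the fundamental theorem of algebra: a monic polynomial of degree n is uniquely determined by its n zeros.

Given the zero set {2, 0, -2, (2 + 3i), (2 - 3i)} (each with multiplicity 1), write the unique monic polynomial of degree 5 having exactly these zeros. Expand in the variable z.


The polynomial is p(z) = ∏_{α ∈ S} (z − α), where S = {2, 0, -2, (2 + 3i), (2 - 3i)}.
Expanding the product yields: p(z) = z^5 -4·z^4 + 9·z^3 + 16·z^2 -52·z.
Note conjugate pairs combine to real quadratics: (z − (2+3i))(z − (2−3i)) = z² − 4z + 13.
The resulting polynomial has degree 5 and real coefficients as required.

p(z) = z^5 -4·z^4 + 9·z^3 + 16·z^2 -52·z.


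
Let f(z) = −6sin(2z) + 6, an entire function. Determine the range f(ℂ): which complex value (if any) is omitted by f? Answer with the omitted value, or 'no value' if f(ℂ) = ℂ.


Little Picard bounds the complement of f(ℂ) to at most one point.
sin is entire and surjective onto ℂ: for every w ∈ ℂ, sin(ζ) = w has a solution ζ ∈ ℂ (e.g., via the complex inverse arcsin). With ζ = 2z this gives z = ζ/(2). Then -6·sin(2z) takes every value in -6·ℂ = ℂ, and adding 6 is a bijection of ℂ. So f is surjective and omits no value. (Note: only on the real line is sin bounded by [−1, 1].)

Omitted value: no value.


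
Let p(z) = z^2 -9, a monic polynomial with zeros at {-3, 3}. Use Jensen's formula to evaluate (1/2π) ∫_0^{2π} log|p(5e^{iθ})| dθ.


Zeros: -3, 3; r = 5.
Inside |z| < r: -3, 3. Outside (|z| ≥ r): ∅.
p(0) = -9, so log|p(0)| = log(9) = 2.1972.
Apply Jensen: I(r) = log|p(0)| + Σ_k log(r/|z_k|), summed over zeros inside |z| < r.
  log(r/|z_k|) for z_k = -3: log(5/3) = 0.5108
  log(r/|z_k|) for z_k = 3: log(5/3) = 0.5108
Sum over inside zeros: 1.0217.
I(r) = log|p(0)| + (inside sum) = 2.1972 + 1.0217 = 3.2189.
Closed form (all zeros inside, monic): I(r) = n·log(r) = 2·log(5) = 3.2189. ✓

I(r) ≈ 3.2189.


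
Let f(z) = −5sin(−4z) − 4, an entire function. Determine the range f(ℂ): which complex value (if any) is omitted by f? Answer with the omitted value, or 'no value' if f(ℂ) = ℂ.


Little Picard bounds the complement of f(ℂ) to at most one point.
sin is entire and surjective onto ℂ: for every w ∈ ℂ, sin(ζ) = w has a solution ζ ∈ ℂ (e.g., via the complex inverse arcsin). With ζ = −4z this gives z = ζ/(-4). Then -5·sin(−4z) takes every value in -5·ℂ = ℂ, and adding -4 is a bijection of ℂ. So f is surjective and omits no value. (Note: only on the real line is sin bounded by [−1, 1].)

Omitted value: no value.


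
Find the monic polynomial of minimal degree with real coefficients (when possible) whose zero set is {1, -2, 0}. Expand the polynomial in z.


The polynomial is p(z) = ∏_{α ∈ S} (z − α), where S = {1, -2, 0}.
Expanding the product yields: p(z) = z^3 + z^2 -2·z.
The resulting polynomial has degree 3 and real coefficients as required.

p(z) = z^3 + z^2 -2·z.


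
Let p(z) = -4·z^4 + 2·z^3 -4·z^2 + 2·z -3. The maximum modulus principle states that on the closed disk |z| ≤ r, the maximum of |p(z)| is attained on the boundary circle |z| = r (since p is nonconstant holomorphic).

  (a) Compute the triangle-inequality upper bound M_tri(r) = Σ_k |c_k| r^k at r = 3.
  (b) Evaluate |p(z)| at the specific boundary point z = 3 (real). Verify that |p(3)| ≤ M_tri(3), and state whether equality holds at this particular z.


Coefficients: c_0 = -3, c_1 = 2, c_2 = -4, c_3 = 2, c_4 = -4. Radius r = 3.
Part (a). Triangle bound: M_tri(r) = Σ_k |c_k| r^k
  = |-3|·3^0 + |2|·3^1 + |-4|·3^2 + |2|·3^3 + |-4|·3^4
  = 3 + 6 + 36 + 54 + 324 = 423.
This bounds M(r) := max_{|z|=r} |p(z)| from above; equality holds iff all terms c_k z^k can be made to align in phase at a single z on |z|=r.
Part (b). At z = 3 (real, on the circle |z| = r):
  p(3) = (-3)·3^0 + (2)·3^1 + (-4)·3^2 + (2)·3^3 + (-4)·3^4 = -303.
  |p(3)| = 303.
Check: |p(3)| = 303 ≤ 423 = M_tri(3). ✓ Equality does not hold at z = 3 (the coefficients have mixed signs, so the terms do not all align in phase there).

M_tri(3) = 423; |p(3)| = 303; equality at z=3: no.


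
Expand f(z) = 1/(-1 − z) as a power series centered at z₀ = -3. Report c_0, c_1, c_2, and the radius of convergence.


Let w = z − z₀, so z = z₀ + w.
Then -1 − z = -1 − (z₀ + w) = (-1 − z₀) − w = 2 − w.
f(z) = 1/(2 − w) = (1/(2)) · 1/(1 − w/(2)) = Σ_{n≥0} w^n / (2)^(n+1).
So c_n = 1/(2)^(n+1):
  c_0 = 1/(2)^1 = 1/2.
  c_1 = 1/(2)^2 = 1/4.
  c_2 = 1/(2)^3 = 1/8.
The series is valid for |w/d| < 1, i.e. |z − z₀| < |d|.
Radius of convergence: R = |-1 − z₀| = |2| = 2 (distance from z₀ to the singularity z = -1).

c_0 = 1/2, c_1 = 1/4, c_2 = 1/8; R = 2.


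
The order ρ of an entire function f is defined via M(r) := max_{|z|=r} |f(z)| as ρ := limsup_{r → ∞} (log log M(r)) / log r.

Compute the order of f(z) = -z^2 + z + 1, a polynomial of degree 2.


|f(z)| ≤ Σ|c_k|·r^k = O(r^2) as r → ∞. Polynomial growth is O(e^{r^ε}) for every ε > 0 (since r^2/e^{r^ε} → 0), so ρ ≤ ε for all ε > 0, i.e. ρ = 0. Every nonconstant polynomial has order 0.
Therefore ρ = 0.

Order ρ = 0.


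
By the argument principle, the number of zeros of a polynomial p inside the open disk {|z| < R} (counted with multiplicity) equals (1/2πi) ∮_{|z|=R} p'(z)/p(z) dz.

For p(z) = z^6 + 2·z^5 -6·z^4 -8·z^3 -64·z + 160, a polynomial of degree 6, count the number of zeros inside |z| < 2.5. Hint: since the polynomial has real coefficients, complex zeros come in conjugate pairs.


The zeros of p are: (0 + 2i), (0 - 2i), 2, (-3 + 1i), (-3 - 1i), 2.
Their magnitudes are: 2, 2, 2, 3.162, 3.162, 2.
Zeros with |z| < R = 2.5: (0 + 2i), (0 - 2i), 2, 2.
Count = 4.
By the argument principle, (1/2πi) ∮_{|z|=R} p'(z)/p(z) dz equals exactly this count.

Number of zeros inside |z| < 2.5: 4.


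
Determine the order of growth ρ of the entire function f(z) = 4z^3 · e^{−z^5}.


M(r) = max_{|z|=r} |4|·|z|^3·|e^{−z^5}| = 4·r^3 · e^{1r^5} (the factors attain their maxima compatibly on |z|=r). Then log M(r) = log 4 + 3·log r + 1r^5, dominated by the last term, so log log M(r) ~ 5·log r. The polynomial factor 4z^3 contributes only a log r term and does not affect the order. ρ = 5.
Therefore ρ = 5.

Order ρ = 5.


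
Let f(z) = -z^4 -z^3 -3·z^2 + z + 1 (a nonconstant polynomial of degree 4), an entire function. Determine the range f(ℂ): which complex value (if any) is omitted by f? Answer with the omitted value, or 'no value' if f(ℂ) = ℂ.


Little Picard bounds the complement of f(ℂ) to at most one point.
For every w ∈ ℂ, the equation p(z) − w = 0 is a nonconstant polynomial in z and hence has at least one root by the fundamental theorem of algebra. So p is surjective onto ℂ, omitting no value.

Omitted value: no value.


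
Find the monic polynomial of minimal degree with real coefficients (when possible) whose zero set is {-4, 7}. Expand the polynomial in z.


The polynomial is p(z) = ∏_{α ∈ S} (z − α), where S = {-4, 7}.
Expanding the product yields: p(z) = z^2 -3·z -28.
The resulting polynomial has degree 2 and real coefficients as required.

p(z) = z^2 -3·z -28.


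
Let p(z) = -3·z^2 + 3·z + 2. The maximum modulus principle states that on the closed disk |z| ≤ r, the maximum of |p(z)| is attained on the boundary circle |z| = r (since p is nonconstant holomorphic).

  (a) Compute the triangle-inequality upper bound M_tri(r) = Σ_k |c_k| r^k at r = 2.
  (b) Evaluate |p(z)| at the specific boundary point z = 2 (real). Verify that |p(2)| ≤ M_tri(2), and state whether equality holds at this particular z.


Coefficients: c_0 = 2, c_1 = 3, c_2 = -3. Radius r = 2.
Part (a). Triangle bound: M_tri(r) = Σ_k |c_k| r^k
  = |2|·2^0 + |3|·2^1 + |-3|·2^2
  = 2 + 6 + 12 = 20.
This bounds M(r) := max_{|z|=r} |p(z)| from above; equality holds iff all terms c_k z^k can be made to align in phase at a single z on |z|=r.
Part (b). At z = 2 (real, on the circle |z| = r):
  p(2) = (2)·2^0 + (3)·2^1 + (-3)·2^2 = -4.
  |p(2)| = 4.
Check: |p(2)| = 4 ≤ 20 = M_tri(2). ✓ Equality does not hold at z = 2 (the coefficients have mixed signs, so the terms do not all align in phase there).

M_tri(2) = 20; |p(2)| = 4; equality at z=2: no.


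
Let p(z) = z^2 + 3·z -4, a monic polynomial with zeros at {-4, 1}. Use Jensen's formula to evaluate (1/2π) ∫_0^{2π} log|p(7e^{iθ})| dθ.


Zeros: -4, 1; r = 7.
Inside |z| < r: -4, 1. Outside (|z| ≥ r): ∅.
p(0) = -4, so log|p(0)| = log(4) = 1.3863.
Apply Jensen: I(r) = log|p(0)| + Σ_k log(r/|z_k|), summed over zeros inside |z| < r.
  log(r/|z_k|) for z_k = -4: log(7/4) = 0.5596
  log(r/|z_k|) for z_k = 1: log(7/1) = 1.9459
Sum over inside zeros: 2.5055.
I(r) = log|p(0)| + (inside sum) = 1.3863 + 2.5055 = 3.8918.
Closed form (all zeros inside, monic): I(r) = n·log(r) = 2·log(7) = 3.8918. ✓

I(r) ≈ 3.8918.


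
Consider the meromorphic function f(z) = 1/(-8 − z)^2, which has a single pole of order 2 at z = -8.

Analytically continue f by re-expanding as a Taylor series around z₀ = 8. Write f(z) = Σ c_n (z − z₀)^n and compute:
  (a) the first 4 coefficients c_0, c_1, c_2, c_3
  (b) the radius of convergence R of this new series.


Let w = z − z₀, so z = z₀ + w.
Then -8 − z = -8 − (z₀ + w) = (-8 − z₀) − w = -16 − w.
f(z) = 1/(-16 − w)^2 = (1/(-16)^2) · (1 − w/(-16))^{−2}.
By the binomial series (1−u)^{−2} = Σ_{n≥0} C(n+1, 1) u^n for |u|<1, with u = w/(-16):
  c_n = C(n+1, 1) / (-16)^(n+2).
  c_0 = 1/(-16)^2 = 1/256.
  c_1 = 2/(-16)^3 = -1/2048.
  c_2 = 3/(-16)^4 = 3/65536.
  c_3 = 4/(-16)^5 = -1/262144.
The series is valid for |w/d| < 1, i.e. |z − z₀| < |d|.
Radius of convergence: R = |-8 − z₀| = |-16| = 16 (distance from z₀ to the singularity z = -8).

c_0 = 1/256, c_1 = -1/2048, c_2 = 3/65536, c_3 = -1/262144; R = 16.


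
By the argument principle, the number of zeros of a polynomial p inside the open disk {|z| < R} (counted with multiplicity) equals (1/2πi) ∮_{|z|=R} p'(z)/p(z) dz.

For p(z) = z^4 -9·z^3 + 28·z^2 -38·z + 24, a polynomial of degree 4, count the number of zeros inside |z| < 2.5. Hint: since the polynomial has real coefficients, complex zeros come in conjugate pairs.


The zeros of p are: 3, 4, (1 + 1i), (1 - 1i).
Their magnitudes are: 3, 4, 1.414, 1.414.
Zeros with |z| < R = 2.5: (1 + 1i), (1 - 1i).
Count = 2.
By the argument principle, (1/2πi) ∮_{|z|=R} p'(z)/p(z) dz equals exactly this count.

Number of zeros inside |z| < 2.5: 2.


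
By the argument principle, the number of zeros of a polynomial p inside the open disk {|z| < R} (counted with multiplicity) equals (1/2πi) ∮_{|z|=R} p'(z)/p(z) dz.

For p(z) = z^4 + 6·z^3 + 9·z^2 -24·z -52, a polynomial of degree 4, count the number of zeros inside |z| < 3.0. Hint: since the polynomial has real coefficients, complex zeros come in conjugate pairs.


The zeros of p are: -2, (-3 + 2i), (-3 - 2i), 2.
Their magnitudes are: 2, 3.606, 3.606, 2.
Zeros with |z| < R = 3.0: -2, 2.
Count = 2.
By the argument principle, (1/2πi) ∮_{|z|=R} p'(z)/p(z) dz equals exactly this count.

Number of zeros inside |z| < 3.0: 2.


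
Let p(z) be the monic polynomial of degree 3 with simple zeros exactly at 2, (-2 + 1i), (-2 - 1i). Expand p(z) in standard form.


The polynomial is p(z) = ∏_{α ∈ S} (z − α), where S = {2, (-2 + 1i), (-2 - 1i)}.
Expanding the product yields: p(z) = z^3 + 2·z^2 -3·z -10.
Note conjugate pairs combine to real quadratics: (z − (-2+1i))(z − (-2−1i)) = z² + 4z + 5.
The resulting polynomial has degree 3 and real coefficients as required.

p(z) = z^3 + 2·z^2 -3·z -10.


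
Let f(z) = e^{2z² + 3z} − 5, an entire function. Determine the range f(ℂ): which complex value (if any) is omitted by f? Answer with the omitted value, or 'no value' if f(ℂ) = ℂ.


Little Picard bounds the complement of f(ℂ) to at most one point.
The exponent g(z) = 2z² + 3z is a nonconstant polynomial, hence surjective onto ℂ. So e^{g(z)} takes every value in {e^w : w ∈ ℂ} = ℂ ∖ {0}. Adding -5 shifts the range to ℂ ∖ {-5}. f omits exactly -5.

Omitted value: -5.


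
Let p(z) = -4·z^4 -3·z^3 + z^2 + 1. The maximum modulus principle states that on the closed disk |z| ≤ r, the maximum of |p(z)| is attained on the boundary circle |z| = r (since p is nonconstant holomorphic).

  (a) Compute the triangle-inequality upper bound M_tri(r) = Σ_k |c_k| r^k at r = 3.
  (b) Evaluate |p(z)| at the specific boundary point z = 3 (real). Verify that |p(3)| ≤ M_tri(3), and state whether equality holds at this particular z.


Coefficients: c_0 = 1, c_1 = 0, c_2 = 1, c_3 = -3, c_4 = -4. Radius r = 3.
Part (a). Triangle bound: M_tri(r) = Σ_k |c_k| r^k
  = |1|·3^0 + |0|·3^1 + |1|·3^2 + |-3|·3^3 + |-4|·3^4
  = 1 + 0 + 9 + 81 + 324 = 415.
This bounds M(r) := max_{|z|=r} |p(z)| from above; equality holds iff all terms c_k z^k can be made to align in phase at a single z on |z|=r.
Part (b). At z = 3 (real, on the circle |z| = r):
  p(3) = (1)·3^0 + (0)·3^1 + (1)·3^2 + (-3)·3^3 + (-4)·3^4 = -395.
  |p(3)| = 395.
Check: |p(3)| = 395 ≤ 415 = M_tri(3). ✓ Equality does not hold at z = 3 (the coefficients have mixed signs, so the terms do not all align in phase there).

M_tri(3) = 415; |p(3)| = 395; equality at z=3: no.


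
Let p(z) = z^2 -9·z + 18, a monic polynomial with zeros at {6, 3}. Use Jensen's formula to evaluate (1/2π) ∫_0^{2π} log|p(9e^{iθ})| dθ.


Zeros: 3, 6; r = 9.
Inside |z| < r: 3, 6. Outside (|z| ≥ r): ∅.
p(0) = 18, so log|p(0)| = log(18) = 2.8904.
Apply Jensen: I(r) = log|p(0)| + Σ_k log(r/|z_k|), summed over zeros inside |z| < r.
  log(r/|z_k|) for z_k = 6: log(9/6) = 0.4055
  log(r/|z_k|) for z_k = 3: log(9/3) = 1.0986
Sum over inside zeros: 1.5041.
I(r) = log|p(0)| + (inside sum) = 2.8904 + 1.5041 = 4.3944.
Closed form (all zeros inside, monic): I(r) = n·log(r) = 2·log(9) = 4.3944. ✓

I(r) ≈ 4.3944.


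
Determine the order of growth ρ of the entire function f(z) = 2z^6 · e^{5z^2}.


M(r) = max_{|z|=r} |2|·|z|^6·|e^{5z^2}| = 2·r^6 · e^{5r^2} (the factors attain their maxima compatibly on |z|=r). Then log M(r) = log 2 + 6·log r + 5r^2, dominated by the last term, so log log M(r) ~ 2·log r. The polynomial factor 2z^6 contributes only a log r term and does not affect the order. ρ = 2.
Therefore ρ = 2.

Order ρ = 2.


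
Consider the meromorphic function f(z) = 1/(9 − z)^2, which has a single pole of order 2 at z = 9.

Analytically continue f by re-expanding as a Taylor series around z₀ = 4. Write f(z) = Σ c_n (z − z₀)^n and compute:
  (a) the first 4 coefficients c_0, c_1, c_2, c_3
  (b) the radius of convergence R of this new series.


Let w = z − z₀, so z = z₀ + w.
Then 9 − z = 9 − (z₀ + w) = (9 − z₀) − w = 5 − w.
f(z) = 1/(5 − w)^2 = (1/(5)^2) · (1 − w/(5))^{−2}.
By the binomial series (1−u)^{−2} = Σ_{n≥0} C(n+1, 1) u^n for |u|<1, with u = w/(5):
  c_n = C(n+1, 1) / (5)^(n+2).
  c_0 = 1/(5)^2 = 1/25.
  c_1 = 2/(5)^3 = 2/125.
  c_2 = 3/(5)^4 = 3/625.
  c_3 = 4/(5)^5 = 4/3125.
The series is valid for |w/d| < 1, i.e. |z − z₀| < |d|.
Radius of convergence: R = |9 − z₀| = |5| = 5 (distance from z₀ to the singularity z = 9).

c_0 = 1/25, c_1 = 2/125, c_2 = 3/625, c_3 = 4/3125; R = 5.


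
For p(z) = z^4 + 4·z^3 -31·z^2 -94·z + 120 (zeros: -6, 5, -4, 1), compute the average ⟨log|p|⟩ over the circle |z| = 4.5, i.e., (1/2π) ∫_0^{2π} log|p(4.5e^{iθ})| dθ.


Zeros: -6, -4, 1, 5; r = 4.5.
Inside |z| < r: -4, 1. Outside (|z| ≥ r): -6, 5.
p(0) = 120, so log|p(0)| = log(120) = 4.7875.
Apply Jensen: I(r) = log|p(0)| + Σ_k log(r/|z_k|), summed over zeros inside |z| < r.
  log(r/|z_k|) for z_k = -4: log(4.5/4) = 0.1178
  log(r/|z_k|) for z_k = 1: log(4.5/1) = 1.5041
  Outside zeros (-6, 5) contribute nothing to the Jensen sum.
Sum over inside zeros: 1.6219.
I(r) = log|p(0)| + (inside sum) = 4.7875 + 1.6219 = 6.4094.
Note: since some zeros are outside |z| ≤ r, the simplified n·log(r) form does NOT apply — only the inside zeros contribute.

I(r) ≈ 6.4094.


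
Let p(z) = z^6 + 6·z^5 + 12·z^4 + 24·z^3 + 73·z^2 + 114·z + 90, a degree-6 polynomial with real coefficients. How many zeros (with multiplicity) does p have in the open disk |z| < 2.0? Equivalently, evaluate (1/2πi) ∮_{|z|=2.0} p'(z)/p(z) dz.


The zeros of p are: (-1 + 1i), (-1 - 1i), -3, -3, (1 + 2i), (1 - 2i).
Their magnitudes are: 1.414, 1.414, 3, 3, 2.236, 2.236.
Zeros with |z| < R = 2.0: (-1 + 1i), (-1 - 1i).
Count = 2.
By the argument principle, (1/2πi) ∮_{|z|=R} p'(z)/p(z) dz equals exactly this count.

Number of zeros inside |z| < 2.0: 2.


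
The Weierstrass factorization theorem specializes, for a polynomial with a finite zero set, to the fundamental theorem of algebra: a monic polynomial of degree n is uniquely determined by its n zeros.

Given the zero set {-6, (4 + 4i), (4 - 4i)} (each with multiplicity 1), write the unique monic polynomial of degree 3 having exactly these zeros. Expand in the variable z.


The polynomial is p(z) = ∏_{α ∈ S} (z − α), where S = {-6, (4 + 4i), (4 - 4i)}.
Expanding the product yields: p(z) = z^3 -2·z^2 -16·z + 192.
Note conjugate pairs combine to real quadratics: (z − (4+4i))(z − (4−4i)) = z² − 8z + 32.
The resulting polynomial has degree 3 and real coefficients as required.

p(z) = z^3 -2·z^2 -16·z + 192.


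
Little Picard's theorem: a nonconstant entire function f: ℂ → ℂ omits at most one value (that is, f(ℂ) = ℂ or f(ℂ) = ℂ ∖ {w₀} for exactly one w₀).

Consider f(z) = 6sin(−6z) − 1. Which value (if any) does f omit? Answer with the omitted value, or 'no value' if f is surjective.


Little Picard bounds the complement of f(ℂ) to at most one point.
sin is entire and surjective onto ℂ: for every w ∈ ℂ, sin(ζ) = w has a solution ζ ∈ ℂ (e.g., via the complex inverse arcsin). With ζ = −6z this gives z = ζ/(-6). Then 6·sin(−6z) takes every value in 6·ℂ = ℂ, and adding -1 is a bijection of ℂ. So f is surjective and omits no value. (Note: only on the real line is sin bounded by [−1, 1].)

Omitted value: no value.


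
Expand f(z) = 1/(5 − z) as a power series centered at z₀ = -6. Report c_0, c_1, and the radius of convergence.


Let w = z − z₀, so z = z₀ + w.
Then 5 − z = 5 − (z₀ + w) = (5 − z₀) − w = 11 − w.
f(z) = 1/(11 − w) = (1/(11)) · 1/(1 − w/(11)) = Σ_{n≥0} w^n / (11)^(n+1).
So c_n = 1/(11)^(n+1):
  c_0 = 1/(11)^1 = 1/11.
  c_1 = 1/(11)^2 = 1/121.
The series is valid for |w/d| < 1, i.e. |z − z₀| < |d|.
Radius of convergence: R = |5 − z₀| = |11| = 11 (distance from z₀ to the singularity z = 5).

c_0 = 1/11, c_1 = 1/121; R = 11.


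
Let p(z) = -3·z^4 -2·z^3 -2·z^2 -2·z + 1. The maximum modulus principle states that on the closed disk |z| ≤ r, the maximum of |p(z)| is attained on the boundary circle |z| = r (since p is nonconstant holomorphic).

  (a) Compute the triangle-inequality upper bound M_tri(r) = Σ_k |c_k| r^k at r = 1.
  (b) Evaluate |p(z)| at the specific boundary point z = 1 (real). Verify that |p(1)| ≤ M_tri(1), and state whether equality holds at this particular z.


Coefficients: c_0 = 1, c_1 = -2, c_2 = -2, c_3 = -2, c_4 = -3. Radius r = 1.
Part (a). Triangle bound: M_tri(r) = Σ_k |c_k| r^k
  = |1|·1^0 + |-2|·1^1 + |-2|·1^2 + |-2|·1^3 + |-3|·1^4
  = 1 + 2 + 2 + 2 + 3 = 10.
This bounds M(r) := max_{|z|=r} |p(z)| from above; equality holds iff all terms c_k z^k can be made to align in phase at a single z on |z|=r.
Part (b). At z = 1 (real, on the circle |z| = r):
  p(1) = (1)·1^0 + (-2)·1^1 + (-2)·1^2 + (-2)·1^3 + (-3)·1^4 = -8.
  |p(1)| = 8.
Check: |p(1)| = 8 ≤ 10 = M_tri(1). ✓ Equality does not hold at z = 1 (the coefficients have mixed signs, so the terms do not all align in phase there).

M_tri(1) = 10; |p(1)| = 8; equality at z=1: no.


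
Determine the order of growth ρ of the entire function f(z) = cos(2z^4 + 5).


Write cos(w) = (e^{iw} ± e^{−iw})/(2 or 2i), so |cos(w)| ≤ e^{|w|}. With w = 2z^4 + 5, |w| ≤ 2r^4 + 5 on |z|=r, giving M(r) ≤ e^{2r^4 + 5} and ρ ≤ 4. For the lower bound, choose z on |z|=r with 2z^4 purely imaginary of modulus 2r^4; then |cos(2z^4 + 5)| grows like e^{2r^4}/2, so ρ ≥ 4. Hence ρ = 4.
Therefore ρ = 4.

Order ρ = 4.


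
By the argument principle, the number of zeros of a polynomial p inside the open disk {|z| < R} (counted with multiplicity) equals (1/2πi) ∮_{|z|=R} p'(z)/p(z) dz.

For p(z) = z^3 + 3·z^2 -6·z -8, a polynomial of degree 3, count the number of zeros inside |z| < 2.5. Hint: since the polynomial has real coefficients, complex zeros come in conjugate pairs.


The zeros of p are: -1, 2, -4.
Their magnitudes are: 1, 2, 4.
Zeros with |z| < R = 2.5: -1, 2.
Count = 2.
By the argument principle, (1/2πi) ∮_{|z|=R} p'(z)/p(z) dz equals exactly this count.

Number of zeros inside |z| < 2.5: 2.
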